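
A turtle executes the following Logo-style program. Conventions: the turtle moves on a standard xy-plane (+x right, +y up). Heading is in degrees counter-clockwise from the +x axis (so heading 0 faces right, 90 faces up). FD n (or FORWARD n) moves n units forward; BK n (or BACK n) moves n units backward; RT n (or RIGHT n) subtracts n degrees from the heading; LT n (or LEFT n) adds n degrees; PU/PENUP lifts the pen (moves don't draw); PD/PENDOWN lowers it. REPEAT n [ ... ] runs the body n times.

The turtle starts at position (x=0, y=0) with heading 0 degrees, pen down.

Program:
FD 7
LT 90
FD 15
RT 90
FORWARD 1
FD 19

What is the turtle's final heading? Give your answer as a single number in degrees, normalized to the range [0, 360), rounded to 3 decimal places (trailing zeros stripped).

Executing turtle program step by step:
Start: pos=(0,0), heading=0, pen down
FD 7: (0,0) -> (7,0) [heading=0, draw]
LT 90: heading 0 -> 90
FD 15: (7,0) -> (7,15) [heading=90, draw]
RT 90: heading 90 -> 0
FD 1: (7,15) -> (8,15) [heading=0, draw]
FD 19: (8,15) -> (27,15) [heading=0, draw]
Final: pos=(27,15), heading=0, 4 segment(s) drawn

Answer: 0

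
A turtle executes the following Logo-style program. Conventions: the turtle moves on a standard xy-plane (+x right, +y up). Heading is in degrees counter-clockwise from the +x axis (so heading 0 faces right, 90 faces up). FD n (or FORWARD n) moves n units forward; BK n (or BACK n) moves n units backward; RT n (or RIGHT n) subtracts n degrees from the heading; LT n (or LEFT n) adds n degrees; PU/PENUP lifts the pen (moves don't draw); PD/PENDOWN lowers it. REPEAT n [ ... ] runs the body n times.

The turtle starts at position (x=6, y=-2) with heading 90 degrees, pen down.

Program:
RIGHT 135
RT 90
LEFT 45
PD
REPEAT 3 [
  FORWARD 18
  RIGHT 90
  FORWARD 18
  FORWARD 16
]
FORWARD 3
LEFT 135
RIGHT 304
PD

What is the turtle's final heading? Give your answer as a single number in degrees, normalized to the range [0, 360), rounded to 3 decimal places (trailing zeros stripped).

Answer: 191

Derivation:
Executing turtle program step by step:
Start: pos=(6,-2), heading=90, pen down
RT 135: heading 90 -> 315
RT 90: heading 315 -> 225
LT 45: heading 225 -> 270
PD: pen down
REPEAT 3 [
  -- iteration 1/3 --
  FD 18: (6,-2) -> (6,-20) [heading=270, draw]
  RT 90: heading 270 -> 180
  FD 18: (6,-20) -> (-12,-20) [heading=180, draw]
  FD 16: (-12,-20) -> (-28,-20) [heading=180, draw]
  -- iteration 2/3 --
  FD 18: (-28,-20) -> (-46,-20) [heading=180, draw]
  RT 90: heading 180 -> 90
  FD 18: (-46,-20) -> (-46,-2) [heading=90, draw]
  FD 16: (-46,-2) -> (-46,14) [heading=90, draw]
  -- iteration 3/3 --
  FD 18: (-46,14) -> (-46,32) [heading=90, draw]
  RT 90: heading 90 -> 0
  FD 18: (-46,32) -> (-28,32) [heading=0, draw]
  FD 16: (-28,32) -> (-12,32) [heading=0, draw]
]
FD 3: (-12,32) -> (-9,32) [heading=0, draw]
LT 135: heading 0 -> 135
RT 304: heading 135 -> 191
PD: pen down
Final: pos=(-9,32), heading=191, 10 segment(s) drawn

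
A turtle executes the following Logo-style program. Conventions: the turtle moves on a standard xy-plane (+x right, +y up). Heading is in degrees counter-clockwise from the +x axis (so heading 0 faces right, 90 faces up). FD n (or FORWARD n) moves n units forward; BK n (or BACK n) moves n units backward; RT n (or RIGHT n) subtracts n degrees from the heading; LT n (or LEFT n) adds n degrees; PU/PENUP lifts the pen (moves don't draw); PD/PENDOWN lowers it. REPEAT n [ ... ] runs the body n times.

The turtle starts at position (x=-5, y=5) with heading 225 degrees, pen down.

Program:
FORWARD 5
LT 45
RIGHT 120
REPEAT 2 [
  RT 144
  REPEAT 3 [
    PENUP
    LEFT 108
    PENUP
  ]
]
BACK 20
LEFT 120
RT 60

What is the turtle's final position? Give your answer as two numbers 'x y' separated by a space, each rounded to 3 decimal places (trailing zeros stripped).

Executing turtle program step by step:
Start: pos=(-5,5), heading=225, pen down
FD 5: (-5,5) -> (-8.536,1.464) [heading=225, draw]
LT 45: heading 225 -> 270
RT 120: heading 270 -> 150
REPEAT 2 [
  -- iteration 1/2 --
  RT 144: heading 150 -> 6
  REPEAT 3 [
    -- iteration 1/3 --
    PU: pen up
    LT 108: heading 6 -> 114
    PU: pen up
    -- iteration 2/3 --
    PU: pen up
    LT 108: heading 114 -> 222
    PU: pen up
    -- iteration 3/3 --
    PU: pen up
    LT 108: heading 222 -> 330
    PU: pen up
  ]
  -- iteration 2/2 --
  RT 144: heading 330 -> 186
  REPEAT 3 [
    -- iteration 1/3 --
    PU: pen up
    LT 108: heading 186 -> 294
    PU: pen up
    -- iteration 2/3 --
    PU: pen up
    LT 108: heading 294 -> 42
    PU: pen up
    -- iteration 3/3 --
    PU: pen up
    LT 108: heading 42 -> 150
    PU: pen up
  ]
]
BK 20: (-8.536,1.464) -> (8.785,-8.536) [heading=150, move]
LT 120: heading 150 -> 270
RT 60: heading 270 -> 210
Final: pos=(8.785,-8.536), heading=210, 1 segment(s) drawn

Answer: 8.785 -8.536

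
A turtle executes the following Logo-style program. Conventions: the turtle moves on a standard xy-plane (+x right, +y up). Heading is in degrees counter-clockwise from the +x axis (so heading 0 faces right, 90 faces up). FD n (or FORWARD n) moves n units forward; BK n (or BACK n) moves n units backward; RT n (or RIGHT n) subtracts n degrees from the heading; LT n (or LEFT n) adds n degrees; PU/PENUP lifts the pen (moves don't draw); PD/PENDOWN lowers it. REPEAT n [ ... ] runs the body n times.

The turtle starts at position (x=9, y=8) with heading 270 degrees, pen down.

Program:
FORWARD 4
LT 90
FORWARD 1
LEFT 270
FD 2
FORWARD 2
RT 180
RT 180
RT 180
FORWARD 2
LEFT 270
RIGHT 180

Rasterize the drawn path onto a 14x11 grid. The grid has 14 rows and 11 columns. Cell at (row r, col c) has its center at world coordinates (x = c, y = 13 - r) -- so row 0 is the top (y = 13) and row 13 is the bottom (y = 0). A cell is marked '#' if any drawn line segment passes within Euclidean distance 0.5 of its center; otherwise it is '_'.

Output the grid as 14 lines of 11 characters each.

Segment 0: (9,8) -> (9,4)
Segment 1: (9,4) -> (10,4)
Segment 2: (10,4) -> (10,2)
Segment 3: (10,2) -> (10,-0)
Segment 4: (10,-0) -> (10,2)

Answer: ___________
___________
___________
___________
___________
_________#_
_________#_
_________#_
_________#_
_________##
__________#
__________#
__________#
__________#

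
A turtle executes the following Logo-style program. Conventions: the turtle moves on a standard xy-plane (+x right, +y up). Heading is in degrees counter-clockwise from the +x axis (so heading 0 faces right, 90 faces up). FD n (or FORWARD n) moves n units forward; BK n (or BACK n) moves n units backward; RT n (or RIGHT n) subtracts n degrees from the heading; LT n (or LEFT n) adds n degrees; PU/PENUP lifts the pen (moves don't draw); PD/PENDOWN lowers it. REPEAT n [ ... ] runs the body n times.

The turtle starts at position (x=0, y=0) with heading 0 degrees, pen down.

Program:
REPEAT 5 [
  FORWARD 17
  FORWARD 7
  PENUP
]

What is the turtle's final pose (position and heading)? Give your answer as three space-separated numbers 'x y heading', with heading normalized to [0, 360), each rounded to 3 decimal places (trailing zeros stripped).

Executing turtle program step by step:
Start: pos=(0,0), heading=0, pen down
REPEAT 5 [
  -- iteration 1/5 --
  FD 17: (0,0) -> (17,0) [heading=0, draw]
  FD 7: (17,0) -> (24,0) [heading=0, draw]
  PU: pen up
  -- iteration 2/5 --
  FD 17: (24,0) -> (41,0) [heading=0, move]
  FD 7: (41,0) -> (48,0) [heading=0, move]
  PU: pen up
  -- iteration 3/5 --
  FD 17: (48,0) -> (65,0) [heading=0, move]
  FD 7: (65,0) -> (72,0) [heading=0, move]
  PU: pen up
  -- iteration 4/5 --
  FD 17: (72,0) -> (89,0) [heading=0, move]
  FD 7: (89,0) -> (96,0) [heading=0, move]
  PU: pen up
  -- iteration 5/5 --
  FD 17: (96,0) -> (113,0) [heading=0, move]
  FD 7: (113,0) -> (120,0) [heading=0, move]
  PU: pen up
]
Final: pos=(120,0), heading=0, 2 segment(s) drawn

Answer: 120 0 0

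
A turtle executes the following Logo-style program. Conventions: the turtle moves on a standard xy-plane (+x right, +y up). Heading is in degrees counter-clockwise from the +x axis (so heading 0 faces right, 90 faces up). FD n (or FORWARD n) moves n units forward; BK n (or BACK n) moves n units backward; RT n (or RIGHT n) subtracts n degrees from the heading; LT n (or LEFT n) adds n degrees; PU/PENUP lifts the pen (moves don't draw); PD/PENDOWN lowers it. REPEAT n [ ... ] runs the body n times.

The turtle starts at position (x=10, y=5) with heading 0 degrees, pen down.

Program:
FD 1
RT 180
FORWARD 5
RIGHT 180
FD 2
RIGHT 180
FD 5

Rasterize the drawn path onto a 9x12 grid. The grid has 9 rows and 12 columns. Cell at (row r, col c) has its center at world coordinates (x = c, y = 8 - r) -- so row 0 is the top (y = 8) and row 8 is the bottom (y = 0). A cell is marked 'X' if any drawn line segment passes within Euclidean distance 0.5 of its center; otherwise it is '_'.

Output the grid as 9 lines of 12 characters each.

Segment 0: (10,5) -> (11,5)
Segment 1: (11,5) -> (6,5)
Segment 2: (6,5) -> (8,5)
Segment 3: (8,5) -> (3,5)

Answer: ____________
____________
____________
___XXXXXXXXX
____________
____________
____________
____________
____________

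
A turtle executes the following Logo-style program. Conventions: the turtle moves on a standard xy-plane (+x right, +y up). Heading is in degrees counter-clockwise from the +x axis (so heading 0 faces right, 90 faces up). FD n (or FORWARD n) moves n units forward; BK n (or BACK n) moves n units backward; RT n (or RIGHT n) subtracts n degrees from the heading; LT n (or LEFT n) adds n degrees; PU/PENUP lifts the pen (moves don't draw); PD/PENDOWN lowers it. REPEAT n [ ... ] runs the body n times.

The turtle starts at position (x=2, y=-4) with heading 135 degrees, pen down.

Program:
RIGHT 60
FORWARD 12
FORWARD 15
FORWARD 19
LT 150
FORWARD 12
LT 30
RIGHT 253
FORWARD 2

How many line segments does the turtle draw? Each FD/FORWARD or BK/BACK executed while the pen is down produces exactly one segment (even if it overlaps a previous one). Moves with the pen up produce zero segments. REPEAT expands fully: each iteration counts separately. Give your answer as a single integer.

Answer: 5

Derivation:
Executing turtle program step by step:
Start: pos=(2,-4), heading=135, pen down
RT 60: heading 135 -> 75
FD 12: (2,-4) -> (5.106,7.591) [heading=75, draw]
FD 15: (5.106,7.591) -> (8.988,22.08) [heading=75, draw]
FD 19: (8.988,22.08) -> (13.906,40.433) [heading=75, draw]
LT 150: heading 75 -> 225
FD 12: (13.906,40.433) -> (5.42,31.947) [heading=225, draw]
LT 30: heading 225 -> 255
RT 253: heading 255 -> 2
FD 2: (5.42,31.947) -> (7.419,32.017) [heading=2, draw]
Final: pos=(7.419,32.017), heading=2, 5 segment(s) drawn
Segments drawn: 5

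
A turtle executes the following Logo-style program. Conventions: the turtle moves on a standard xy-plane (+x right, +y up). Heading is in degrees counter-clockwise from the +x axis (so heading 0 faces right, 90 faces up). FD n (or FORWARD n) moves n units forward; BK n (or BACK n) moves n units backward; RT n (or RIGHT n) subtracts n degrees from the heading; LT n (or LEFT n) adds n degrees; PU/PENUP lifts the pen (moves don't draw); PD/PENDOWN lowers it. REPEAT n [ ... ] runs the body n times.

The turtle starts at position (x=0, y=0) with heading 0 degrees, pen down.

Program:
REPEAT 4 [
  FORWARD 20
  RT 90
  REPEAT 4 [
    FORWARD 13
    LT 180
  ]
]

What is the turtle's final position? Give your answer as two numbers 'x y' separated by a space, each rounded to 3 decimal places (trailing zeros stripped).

Answer: 0 0

Derivation:
Executing turtle program step by step:
Start: pos=(0,0), heading=0, pen down
REPEAT 4 [
  -- iteration 1/4 --
  FD 20: (0,0) -> (20,0) [heading=0, draw]
  RT 90: heading 0 -> 270
  REPEAT 4 [
    -- iteration 1/4 --
    FD 13: (20,0) -> (20,-13) [heading=270, draw]
    LT 180: heading 270 -> 90
    -- iteration 2/4 --
    FD 13: (20,-13) -> (20,0) [heading=90, draw]
    LT 180: heading 90 -> 270
    -- iteration 3/4 --
    FD 13: (20,0) -> (20,-13) [heading=270, draw]
    LT 180: heading 270 -> 90
    -- iteration 4/4 --
    FD 13: (20,-13) -> (20,0) [heading=90, draw]
    LT 180: heading 90 -> 270
  ]
  -- iteration 2/4 --
  FD 20: (20,0) -> (20,-20) [heading=270, draw]
  RT 90: heading 270 -> 180
  REPEAT 4 [
    -- iteration 1/4 --
    FD 13: (20,-20) -> (7,-20) [heading=180, draw]
    LT 180: heading 180 -> 0
    -- iteration 2/4 --
    FD 13: (7,-20) -> (20,-20) [heading=0, draw]
    LT 180: heading 0 -> 180
    -- iteration 3/4 --
    FD 13: (20,-20) -> (7,-20) [heading=180, draw]
    LT 180: heading 180 -> 0
    -- iteration 4/4 --
    FD 13: (7,-20) -> (20,-20) [heading=0, draw]
    LT 180: heading 0 -> 180
  ]
  -- iteration 3/4 --
  FD 20: (20,-20) -> (0,-20) [heading=180, draw]
  RT 90: heading 180 -> 90
  REPEAT 4 [
    -- iteration 1/4 --
    FD 13: (0,-20) -> (0,-7) [heading=90, draw]
    LT 180: heading 90 -> 270
    -- iteration 2/4 --
    FD 13: (0,-7) -> (0,-20) [heading=270, draw]
    LT 180: heading 270 -> 90
    -- iteration 3/4 --
    FD 13: (0,-20) -> (0,-7) [heading=90, draw]
    LT 180: heading 90 -> 270
    -- iteration 4/4 --
    FD 13: (0,-7) -> (0,-20) [heading=270, draw]
    LT 180: heading 270 -> 90
  ]
  -- iteration 4/4 --
  FD 20: (0,-20) -> (0,0) [heading=90, draw]
  RT 90: heading 90 -> 0
  REPEAT 4 [
    -- iteration 1/4 --
    FD 13: (0,0) -> (13,0) [heading=0, draw]
    LT 180: heading 0 -> 180
    -- iteration 2/4 --
    FD 13: (13,0) -> (0,0) [heading=180, draw]
    LT 180: heading 180 -> 0
    -- iteration 3/4 --
    FD 13: (0,0) -> (13,0) [heading=0, draw]
    LT 180: heading 0 -> 180
    -- iteration 4/4 --
    FD 13: (13,0) -> (0,0) [heading=180, draw]
    LT 180: heading 180 -> 0
  ]
]
Final: pos=(0,0), heading=0, 20 segment(s) drawn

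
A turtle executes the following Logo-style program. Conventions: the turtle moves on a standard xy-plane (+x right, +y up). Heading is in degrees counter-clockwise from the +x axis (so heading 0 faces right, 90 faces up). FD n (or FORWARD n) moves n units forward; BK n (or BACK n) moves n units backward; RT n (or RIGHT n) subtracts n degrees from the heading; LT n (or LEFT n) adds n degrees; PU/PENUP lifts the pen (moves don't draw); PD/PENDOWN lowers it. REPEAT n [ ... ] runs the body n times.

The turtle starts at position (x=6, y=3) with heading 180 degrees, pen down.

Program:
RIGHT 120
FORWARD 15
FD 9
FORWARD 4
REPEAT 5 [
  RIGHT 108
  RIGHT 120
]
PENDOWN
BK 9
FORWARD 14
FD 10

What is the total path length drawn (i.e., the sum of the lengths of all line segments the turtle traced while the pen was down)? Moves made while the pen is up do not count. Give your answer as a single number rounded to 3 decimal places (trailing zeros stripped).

Executing turtle program step by step:
Start: pos=(6,3), heading=180, pen down
RT 120: heading 180 -> 60
FD 15: (6,3) -> (13.5,15.99) [heading=60, draw]
FD 9: (13.5,15.99) -> (18,23.785) [heading=60, draw]
FD 4: (18,23.785) -> (20,27.249) [heading=60, draw]
REPEAT 5 [
  -- iteration 1/5 --
  RT 108: heading 60 -> 312
  RT 120: heading 312 -> 192
  -- iteration 2/5 --
  RT 108: heading 192 -> 84
  RT 120: heading 84 -> 324
  -- iteration 3/5 --
  RT 108: heading 324 -> 216
  RT 120: heading 216 -> 96
  -- iteration 4/5 --
  RT 108: heading 96 -> 348
  RT 120: heading 348 -> 228
  -- iteration 5/5 --
  RT 108: heading 228 -> 120
  RT 120: heading 120 -> 0
]
PD: pen down
BK 9: (20,27.249) -> (11,27.249) [heading=0, draw]
FD 14: (11,27.249) -> (25,27.249) [heading=0, draw]
FD 10: (25,27.249) -> (35,27.249) [heading=0, draw]
Final: pos=(35,27.249), heading=0, 6 segment(s) drawn

Segment lengths:
  seg 1: (6,3) -> (13.5,15.99), length = 15
  seg 2: (13.5,15.99) -> (18,23.785), length = 9
  seg 3: (18,23.785) -> (20,27.249), length = 4
  seg 4: (20,27.249) -> (11,27.249), length = 9
  seg 5: (11,27.249) -> (25,27.249), length = 14
  seg 6: (25,27.249) -> (35,27.249), length = 10
Total = 61

Answer: 61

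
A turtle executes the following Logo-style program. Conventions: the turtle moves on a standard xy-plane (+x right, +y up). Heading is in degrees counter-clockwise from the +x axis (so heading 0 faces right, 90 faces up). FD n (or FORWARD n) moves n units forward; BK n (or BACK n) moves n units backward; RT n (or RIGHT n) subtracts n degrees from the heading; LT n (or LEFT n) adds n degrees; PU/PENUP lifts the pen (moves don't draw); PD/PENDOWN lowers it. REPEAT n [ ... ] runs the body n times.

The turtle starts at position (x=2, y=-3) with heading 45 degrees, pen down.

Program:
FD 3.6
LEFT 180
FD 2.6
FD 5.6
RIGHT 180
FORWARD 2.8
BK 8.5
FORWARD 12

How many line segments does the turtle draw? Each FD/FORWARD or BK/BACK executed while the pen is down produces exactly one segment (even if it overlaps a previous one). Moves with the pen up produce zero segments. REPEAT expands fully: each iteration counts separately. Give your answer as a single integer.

Executing turtle program step by step:
Start: pos=(2,-3), heading=45, pen down
FD 3.6: (2,-3) -> (4.546,-0.454) [heading=45, draw]
LT 180: heading 45 -> 225
FD 2.6: (4.546,-0.454) -> (2.707,-2.293) [heading=225, draw]
FD 5.6: (2.707,-2.293) -> (-1.253,-6.253) [heading=225, draw]
RT 180: heading 225 -> 45
FD 2.8: (-1.253,-6.253) -> (0.727,-4.273) [heading=45, draw]
BK 8.5: (0.727,-4.273) -> (-5.283,-10.283) [heading=45, draw]
FD 12: (-5.283,-10.283) -> (3.202,-1.798) [heading=45, draw]
Final: pos=(3.202,-1.798), heading=45, 6 segment(s) drawn
Segments drawn: 6

Answer: 6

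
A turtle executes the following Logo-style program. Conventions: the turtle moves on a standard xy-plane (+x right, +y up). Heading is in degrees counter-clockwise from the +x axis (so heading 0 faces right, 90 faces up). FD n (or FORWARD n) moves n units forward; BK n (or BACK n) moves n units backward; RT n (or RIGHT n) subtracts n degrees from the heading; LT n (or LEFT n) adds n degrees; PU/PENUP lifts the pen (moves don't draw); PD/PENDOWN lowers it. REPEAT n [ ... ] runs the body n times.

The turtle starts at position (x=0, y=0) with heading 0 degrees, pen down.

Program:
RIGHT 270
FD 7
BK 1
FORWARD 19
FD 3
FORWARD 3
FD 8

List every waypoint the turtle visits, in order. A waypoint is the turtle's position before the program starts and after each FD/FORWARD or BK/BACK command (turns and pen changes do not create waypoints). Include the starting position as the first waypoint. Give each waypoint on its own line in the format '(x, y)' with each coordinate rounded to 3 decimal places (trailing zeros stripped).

Executing turtle program step by step:
Start: pos=(0,0), heading=0, pen down
RT 270: heading 0 -> 90
FD 7: (0,0) -> (0,7) [heading=90, draw]
BK 1: (0,7) -> (0,6) [heading=90, draw]
FD 19: (0,6) -> (0,25) [heading=90, draw]
FD 3: (0,25) -> (0,28) [heading=90, draw]
FD 3: (0,28) -> (0,31) [heading=90, draw]
FD 8: (0,31) -> (0,39) [heading=90, draw]
Final: pos=(0,39), heading=90, 6 segment(s) drawn
Waypoints (7 total):
(0, 0)
(0, 7)
(0, 6)
(0, 25)
(0, 28)
(0, 31)
(0, 39)

Answer: (0, 0)
(0, 7)
(0, 6)
(0, 25)
(0, 28)
(0, 31)
(0, 39)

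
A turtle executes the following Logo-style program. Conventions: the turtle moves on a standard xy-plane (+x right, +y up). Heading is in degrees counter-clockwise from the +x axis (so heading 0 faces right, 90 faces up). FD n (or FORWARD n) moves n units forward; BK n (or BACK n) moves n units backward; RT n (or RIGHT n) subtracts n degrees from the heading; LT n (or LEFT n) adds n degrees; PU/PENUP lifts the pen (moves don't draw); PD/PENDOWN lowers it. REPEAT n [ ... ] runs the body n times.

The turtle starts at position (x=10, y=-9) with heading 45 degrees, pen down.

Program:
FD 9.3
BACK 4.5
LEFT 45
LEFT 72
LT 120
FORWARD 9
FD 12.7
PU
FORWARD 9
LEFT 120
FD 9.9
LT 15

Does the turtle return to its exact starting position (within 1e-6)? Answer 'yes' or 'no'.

Executing turtle program step by step:
Start: pos=(10,-9), heading=45, pen down
FD 9.3: (10,-9) -> (16.576,-2.424) [heading=45, draw]
BK 4.5: (16.576,-2.424) -> (13.394,-5.606) [heading=45, draw]
LT 45: heading 45 -> 90
LT 72: heading 90 -> 162
LT 120: heading 162 -> 282
FD 9: (13.394,-5.606) -> (15.265,-14.409) [heading=282, draw]
FD 12.7: (15.265,-14.409) -> (17.906,-26.832) [heading=282, draw]
PU: pen up
FD 9: (17.906,-26.832) -> (19.777,-35.635) [heading=282, move]
LT 120: heading 282 -> 42
FD 9.9: (19.777,-35.635) -> (27.134,-29.011) [heading=42, move]
LT 15: heading 42 -> 57
Final: pos=(27.134,-29.011), heading=57, 4 segment(s) drawn

Start position: (10, -9)
Final position: (27.134, -29.011)
Distance = 26.344; >= 1e-6 -> NOT closed

Answer: no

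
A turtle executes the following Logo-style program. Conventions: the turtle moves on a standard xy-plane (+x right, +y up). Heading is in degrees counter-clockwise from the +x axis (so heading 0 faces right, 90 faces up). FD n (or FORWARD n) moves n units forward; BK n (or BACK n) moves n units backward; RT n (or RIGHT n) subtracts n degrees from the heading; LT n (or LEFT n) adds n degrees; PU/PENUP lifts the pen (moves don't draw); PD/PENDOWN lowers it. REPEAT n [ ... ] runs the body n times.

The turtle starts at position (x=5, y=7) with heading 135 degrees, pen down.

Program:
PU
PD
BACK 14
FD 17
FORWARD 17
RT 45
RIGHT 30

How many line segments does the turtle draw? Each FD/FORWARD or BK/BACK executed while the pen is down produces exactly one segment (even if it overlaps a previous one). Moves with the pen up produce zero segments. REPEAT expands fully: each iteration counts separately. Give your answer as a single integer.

Executing turtle program step by step:
Start: pos=(5,7), heading=135, pen down
PU: pen up
PD: pen down
BK 14: (5,7) -> (14.899,-2.899) [heading=135, draw]
FD 17: (14.899,-2.899) -> (2.879,9.121) [heading=135, draw]
FD 17: (2.879,9.121) -> (-9.142,21.142) [heading=135, draw]
RT 45: heading 135 -> 90
RT 30: heading 90 -> 60
Final: pos=(-9.142,21.142), heading=60, 3 segment(s) drawn
Segments drawn: 3

Answer: 3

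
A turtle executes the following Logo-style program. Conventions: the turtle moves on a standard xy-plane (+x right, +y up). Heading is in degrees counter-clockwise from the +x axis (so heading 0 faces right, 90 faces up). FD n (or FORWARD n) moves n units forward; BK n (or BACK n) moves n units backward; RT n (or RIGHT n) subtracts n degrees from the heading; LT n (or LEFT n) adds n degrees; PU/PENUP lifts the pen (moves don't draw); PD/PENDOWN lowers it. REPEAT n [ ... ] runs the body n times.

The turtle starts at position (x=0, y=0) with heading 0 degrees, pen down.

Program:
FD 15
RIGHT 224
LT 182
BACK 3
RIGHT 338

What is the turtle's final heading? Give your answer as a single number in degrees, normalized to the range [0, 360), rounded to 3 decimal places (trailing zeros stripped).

Answer: 340

Derivation:
Executing turtle program step by step:
Start: pos=(0,0), heading=0, pen down
FD 15: (0,0) -> (15,0) [heading=0, draw]
RT 224: heading 0 -> 136
LT 182: heading 136 -> 318
BK 3: (15,0) -> (12.771,2.007) [heading=318, draw]
RT 338: heading 318 -> 340
Final: pos=(12.771,2.007), heading=340, 2 segment(s) drawn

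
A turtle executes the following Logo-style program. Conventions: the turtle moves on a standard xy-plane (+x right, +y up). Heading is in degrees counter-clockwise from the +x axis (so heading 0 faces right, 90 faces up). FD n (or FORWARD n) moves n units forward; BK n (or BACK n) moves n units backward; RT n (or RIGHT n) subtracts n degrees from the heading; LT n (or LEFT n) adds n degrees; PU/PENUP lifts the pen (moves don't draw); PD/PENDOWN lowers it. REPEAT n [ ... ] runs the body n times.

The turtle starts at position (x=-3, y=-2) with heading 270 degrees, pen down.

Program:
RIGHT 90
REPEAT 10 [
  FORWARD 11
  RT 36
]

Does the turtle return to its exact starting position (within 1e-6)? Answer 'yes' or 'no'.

Answer: yes

Derivation:
Executing turtle program step by step:
Start: pos=(-3,-2), heading=270, pen down
RT 90: heading 270 -> 180
REPEAT 10 [
  -- iteration 1/10 --
  FD 11: (-3,-2) -> (-14,-2) [heading=180, draw]
  RT 36: heading 180 -> 144
  -- iteration 2/10 --
  FD 11: (-14,-2) -> (-22.899,4.466) [heading=144, draw]
  RT 36: heading 144 -> 108
  -- iteration 3/10 --
  FD 11: (-22.899,4.466) -> (-26.298,14.927) [heading=108, draw]
  RT 36: heading 108 -> 72
  -- iteration 4/10 --
  FD 11: (-26.298,14.927) -> (-22.899,25.389) [heading=72, draw]
  RT 36: heading 72 -> 36
  -- iteration 5/10 --
  FD 11: (-22.899,25.389) -> (-14,31.855) [heading=36, draw]
  RT 36: heading 36 -> 0
  -- iteration 6/10 --
  FD 11: (-14,31.855) -> (-3,31.855) [heading=0, draw]
  RT 36: heading 0 -> 324
  -- iteration 7/10 --
  FD 11: (-3,31.855) -> (5.899,25.389) [heading=324, draw]
  RT 36: heading 324 -> 288
  -- iteration 8/10 --
  FD 11: (5.899,25.389) -> (9.298,14.927) [heading=288, draw]
  RT 36: heading 288 -> 252
  -- iteration 9/10 --
  FD 11: (9.298,14.927) -> (5.899,4.466) [heading=252, draw]
  RT 36: heading 252 -> 216
  -- iteration 10/10 --
  FD 11: (5.899,4.466) -> (-3,-2) [heading=216, draw]
  RT 36: heading 216 -> 180
]
Final: pos=(-3,-2), heading=180, 10 segment(s) drawn

Start position: (-3, -2)
Final position: (-3, -2)
Distance = 0; < 1e-6 -> CLOSED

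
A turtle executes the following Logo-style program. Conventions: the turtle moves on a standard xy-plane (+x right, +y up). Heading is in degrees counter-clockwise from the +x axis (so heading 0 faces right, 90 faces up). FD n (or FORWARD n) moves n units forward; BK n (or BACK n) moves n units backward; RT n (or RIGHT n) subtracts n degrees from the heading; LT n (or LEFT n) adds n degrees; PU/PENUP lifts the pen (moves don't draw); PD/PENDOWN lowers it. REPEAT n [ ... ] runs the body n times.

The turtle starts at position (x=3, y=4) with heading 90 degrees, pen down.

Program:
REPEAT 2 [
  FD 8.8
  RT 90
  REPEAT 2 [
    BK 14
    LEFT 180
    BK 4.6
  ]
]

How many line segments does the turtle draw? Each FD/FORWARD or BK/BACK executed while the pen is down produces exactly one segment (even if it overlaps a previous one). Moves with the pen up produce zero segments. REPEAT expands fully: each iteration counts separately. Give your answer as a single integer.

Answer: 10

Derivation:
Executing turtle program step by step:
Start: pos=(3,4), heading=90, pen down
REPEAT 2 [
  -- iteration 1/2 --
  FD 8.8: (3,4) -> (3,12.8) [heading=90, draw]
  RT 90: heading 90 -> 0
  REPEAT 2 [
    -- iteration 1/2 --
    BK 14: (3,12.8) -> (-11,12.8) [heading=0, draw]
    LT 180: heading 0 -> 180
    BK 4.6: (-11,12.8) -> (-6.4,12.8) [heading=180, draw]
    -- iteration 2/2 --
    BK 14: (-6.4,12.8) -> (7.6,12.8) [heading=180, draw]
    LT 180: heading 180 -> 0
    BK 4.6: (7.6,12.8) -> (3,12.8) [heading=0, draw]
  ]
  -- iteration 2/2 --
  FD 8.8: (3,12.8) -> (11.8,12.8) [heading=0, draw]
  RT 90: heading 0 -> 270
  REPEAT 2 [
    -- iteration 1/2 --
    BK 14: (11.8,12.8) -> (11.8,26.8) [heading=270, draw]
    LT 180: heading 270 -> 90
    BK 4.6: (11.8,26.8) -> (11.8,22.2) [heading=90, draw]
    -- iteration 2/2 --
    BK 14: (11.8,22.2) -> (11.8,8.2) [heading=90, draw]
    LT 180: heading 90 -> 270
    BK 4.6: (11.8,8.2) -> (11.8,12.8) [heading=270, draw]
  ]
]
Final: pos=(11.8,12.8), heading=270, 10 segment(s) drawn
Segments drawn: 10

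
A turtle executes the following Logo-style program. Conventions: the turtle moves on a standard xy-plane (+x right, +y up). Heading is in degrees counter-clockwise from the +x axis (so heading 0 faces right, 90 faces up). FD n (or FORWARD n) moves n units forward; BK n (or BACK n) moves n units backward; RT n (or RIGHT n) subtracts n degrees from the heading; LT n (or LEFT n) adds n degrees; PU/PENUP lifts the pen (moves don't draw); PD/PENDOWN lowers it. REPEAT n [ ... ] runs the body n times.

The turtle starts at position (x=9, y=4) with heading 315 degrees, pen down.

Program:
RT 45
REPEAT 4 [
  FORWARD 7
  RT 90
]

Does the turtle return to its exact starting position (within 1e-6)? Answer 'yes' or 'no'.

Answer: yes

Derivation:
Executing turtle program step by step:
Start: pos=(9,4), heading=315, pen down
RT 45: heading 315 -> 270
REPEAT 4 [
  -- iteration 1/4 --
  FD 7: (9,4) -> (9,-3) [heading=270, draw]
  RT 90: heading 270 -> 180
  -- iteration 2/4 --
  FD 7: (9,-3) -> (2,-3) [heading=180, draw]
  RT 90: heading 180 -> 90
  -- iteration 3/4 --
  FD 7: (2,-3) -> (2,4) [heading=90, draw]
  RT 90: heading 90 -> 0
  -- iteration 4/4 --
  FD 7: (2,4) -> (9,4) [heading=0, draw]
  RT 90: heading 0 -> 270
]
Final: pos=(9,4), heading=270, 4 segment(s) drawn

Start position: (9, 4)
Final position: (9, 4)
Distance = 0; < 1e-6 -> CLOSED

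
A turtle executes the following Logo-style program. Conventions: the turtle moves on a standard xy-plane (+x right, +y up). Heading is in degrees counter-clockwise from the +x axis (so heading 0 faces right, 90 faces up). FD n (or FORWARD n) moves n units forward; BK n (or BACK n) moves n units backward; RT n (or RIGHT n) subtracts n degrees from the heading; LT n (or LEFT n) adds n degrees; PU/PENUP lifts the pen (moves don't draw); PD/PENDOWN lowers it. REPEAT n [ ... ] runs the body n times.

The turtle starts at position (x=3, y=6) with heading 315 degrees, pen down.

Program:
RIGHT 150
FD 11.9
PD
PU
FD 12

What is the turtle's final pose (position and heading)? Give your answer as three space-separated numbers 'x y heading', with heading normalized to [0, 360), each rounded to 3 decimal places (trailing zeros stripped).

Answer: -20.086 12.186 165

Derivation:
Executing turtle program step by step:
Start: pos=(3,6), heading=315, pen down
RT 150: heading 315 -> 165
FD 11.9: (3,6) -> (-8.495,9.08) [heading=165, draw]
PD: pen down
PU: pen up
FD 12: (-8.495,9.08) -> (-20.086,12.186) [heading=165, move]
Final: pos=(-20.086,12.186), heading=165, 1 segment(s) drawn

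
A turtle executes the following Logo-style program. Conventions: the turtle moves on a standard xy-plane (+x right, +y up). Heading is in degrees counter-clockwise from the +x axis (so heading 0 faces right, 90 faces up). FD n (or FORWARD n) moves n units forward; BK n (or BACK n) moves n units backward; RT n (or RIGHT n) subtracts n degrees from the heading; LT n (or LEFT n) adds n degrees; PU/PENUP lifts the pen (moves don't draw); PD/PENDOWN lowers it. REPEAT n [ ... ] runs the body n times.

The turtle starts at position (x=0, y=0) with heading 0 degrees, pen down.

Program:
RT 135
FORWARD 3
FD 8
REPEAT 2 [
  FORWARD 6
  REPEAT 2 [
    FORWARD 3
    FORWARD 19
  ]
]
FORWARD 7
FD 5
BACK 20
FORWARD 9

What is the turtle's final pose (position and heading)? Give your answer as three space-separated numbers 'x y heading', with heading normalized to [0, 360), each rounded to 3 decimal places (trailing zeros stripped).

Executing turtle program step by step:
Start: pos=(0,0), heading=0, pen down
RT 135: heading 0 -> 225
FD 3: (0,0) -> (-2.121,-2.121) [heading=225, draw]
FD 8: (-2.121,-2.121) -> (-7.778,-7.778) [heading=225, draw]
REPEAT 2 [
  -- iteration 1/2 --
  FD 6: (-7.778,-7.778) -> (-12.021,-12.021) [heading=225, draw]
  REPEAT 2 [
    -- iteration 1/2 --
    FD 3: (-12.021,-12.021) -> (-14.142,-14.142) [heading=225, draw]
    FD 19: (-14.142,-14.142) -> (-27.577,-27.577) [heading=225, draw]
    -- iteration 2/2 --
    FD 3: (-27.577,-27.577) -> (-29.698,-29.698) [heading=225, draw]
    FD 19: (-29.698,-29.698) -> (-43.134,-43.134) [heading=225, draw]
  ]
  -- iteration 2/2 --
  FD 6: (-43.134,-43.134) -> (-47.376,-47.376) [heading=225, draw]
  REPEAT 2 [
    -- iteration 1/2 --
    FD 3: (-47.376,-47.376) -> (-49.497,-49.497) [heading=225, draw]
    FD 19: (-49.497,-49.497) -> (-62.933,-62.933) [heading=225, draw]
    -- iteration 2/2 --
    FD 3: (-62.933,-62.933) -> (-65.054,-65.054) [heading=225, draw]
    FD 19: (-65.054,-65.054) -> (-78.489,-78.489) [heading=225, draw]
  ]
]
FD 7: (-78.489,-78.489) -> (-83.439,-83.439) [heading=225, draw]
FD 5: (-83.439,-83.439) -> (-86.974,-86.974) [heading=225, draw]
BK 20: (-86.974,-86.974) -> (-72.832,-72.832) [heading=225, draw]
FD 9: (-72.832,-72.832) -> (-79.196,-79.196) [heading=225, draw]
Final: pos=(-79.196,-79.196), heading=225, 16 segment(s) drawn

Answer: -79.196 -79.196 225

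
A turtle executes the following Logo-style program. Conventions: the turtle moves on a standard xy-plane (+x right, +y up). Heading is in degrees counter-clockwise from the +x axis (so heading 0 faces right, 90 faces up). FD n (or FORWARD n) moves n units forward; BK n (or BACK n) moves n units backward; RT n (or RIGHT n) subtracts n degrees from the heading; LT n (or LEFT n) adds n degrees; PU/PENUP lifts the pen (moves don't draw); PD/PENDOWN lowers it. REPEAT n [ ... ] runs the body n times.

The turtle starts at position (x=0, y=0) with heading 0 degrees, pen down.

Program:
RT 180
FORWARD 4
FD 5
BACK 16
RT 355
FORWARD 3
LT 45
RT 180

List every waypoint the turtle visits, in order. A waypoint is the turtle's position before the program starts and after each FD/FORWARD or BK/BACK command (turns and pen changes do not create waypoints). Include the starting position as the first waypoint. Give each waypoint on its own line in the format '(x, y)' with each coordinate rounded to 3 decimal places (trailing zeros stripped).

Executing turtle program step by step:
Start: pos=(0,0), heading=0, pen down
RT 180: heading 0 -> 180
FD 4: (0,0) -> (-4,0) [heading=180, draw]
FD 5: (-4,0) -> (-9,0) [heading=180, draw]
BK 16: (-9,0) -> (7,0) [heading=180, draw]
RT 355: heading 180 -> 185
FD 3: (7,0) -> (4.011,-0.261) [heading=185, draw]
LT 45: heading 185 -> 230
RT 180: heading 230 -> 50
Final: pos=(4.011,-0.261), heading=50, 4 segment(s) drawn
Waypoints (5 total):
(0, 0)
(-4, 0)
(-9, 0)
(7, 0)
(4.011, -0.261)

Answer: (0, 0)
(-4, 0)
(-9, 0)
(7, 0)
(4.011, -0.261)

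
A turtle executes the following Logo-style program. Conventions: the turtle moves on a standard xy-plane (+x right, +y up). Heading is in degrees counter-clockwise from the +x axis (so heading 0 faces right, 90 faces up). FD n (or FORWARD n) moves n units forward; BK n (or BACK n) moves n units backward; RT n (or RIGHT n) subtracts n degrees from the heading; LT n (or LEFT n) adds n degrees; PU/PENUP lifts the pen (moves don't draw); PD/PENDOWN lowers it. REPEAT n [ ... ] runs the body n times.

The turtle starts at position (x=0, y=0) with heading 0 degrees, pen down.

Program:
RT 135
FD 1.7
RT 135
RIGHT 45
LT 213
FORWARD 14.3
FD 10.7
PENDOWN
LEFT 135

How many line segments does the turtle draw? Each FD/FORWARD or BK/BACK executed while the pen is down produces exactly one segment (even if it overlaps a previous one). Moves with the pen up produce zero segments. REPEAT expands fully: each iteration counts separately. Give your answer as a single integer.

Executing turtle program step by step:
Start: pos=(0,0), heading=0, pen down
RT 135: heading 0 -> 225
FD 1.7: (0,0) -> (-1.202,-1.202) [heading=225, draw]
RT 135: heading 225 -> 90
RT 45: heading 90 -> 45
LT 213: heading 45 -> 258
FD 14.3: (-1.202,-1.202) -> (-4.175,-15.19) [heading=258, draw]
FD 10.7: (-4.175,-15.19) -> (-6.4,-25.656) [heading=258, draw]
PD: pen down
LT 135: heading 258 -> 33
Final: pos=(-6.4,-25.656), heading=33, 3 segment(s) drawn
Segments drawn: 3

Answer: 3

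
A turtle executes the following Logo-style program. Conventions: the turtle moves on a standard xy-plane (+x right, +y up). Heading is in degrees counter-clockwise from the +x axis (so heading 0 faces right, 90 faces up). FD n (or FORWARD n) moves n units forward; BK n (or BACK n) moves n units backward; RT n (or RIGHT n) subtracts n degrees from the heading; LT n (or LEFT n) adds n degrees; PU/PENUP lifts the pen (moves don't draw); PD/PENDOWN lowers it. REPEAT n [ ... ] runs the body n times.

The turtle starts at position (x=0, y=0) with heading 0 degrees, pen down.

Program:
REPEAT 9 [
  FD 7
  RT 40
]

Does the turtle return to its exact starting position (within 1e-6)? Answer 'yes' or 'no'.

Answer: yes

Derivation:
Executing turtle program step by step:
Start: pos=(0,0), heading=0, pen down
REPEAT 9 [
  -- iteration 1/9 --
  FD 7: (0,0) -> (7,0) [heading=0, draw]
  RT 40: heading 0 -> 320
  -- iteration 2/9 --
  FD 7: (7,0) -> (12.362,-4.5) [heading=320, draw]
  RT 40: heading 320 -> 280
  -- iteration 3/9 --
  FD 7: (12.362,-4.5) -> (13.578,-11.393) [heading=280, draw]
  RT 40: heading 280 -> 240
  -- iteration 4/9 --
  FD 7: (13.578,-11.393) -> (10.078,-17.455) [heading=240, draw]
  RT 40: heading 240 -> 200
  -- iteration 5/9 --
  FD 7: (10.078,-17.455) -> (3.5,-19.849) [heading=200, draw]
  RT 40: heading 200 -> 160
  -- iteration 6/9 --
  FD 7: (3.5,-19.849) -> (-3.078,-17.455) [heading=160, draw]
  RT 40: heading 160 -> 120
  -- iteration 7/9 --
  FD 7: (-3.078,-17.455) -> (-6.578,-11.393) [heading=120, draw]
  RT 40: heading 120 -> 80
  -- iteration 8/9 --
  FD 7: (-6.578,-11.393) -> (-5.362,-4.5) [heading=80, draw]
  RT 40: heading 80 -> 40
  -- iteration 9/9 --
  FD 7: (-5.362,-4.5) -> (0,0) [heading=40, draw]
  RT 40: heading 40 -> 0
]
Final: pos=(0,0), heading=0, 9 segment(s) drawn

Start position: (0, 0)
Final position: (0, 0)
Distance = 0; < 1e-6 -> CLOSED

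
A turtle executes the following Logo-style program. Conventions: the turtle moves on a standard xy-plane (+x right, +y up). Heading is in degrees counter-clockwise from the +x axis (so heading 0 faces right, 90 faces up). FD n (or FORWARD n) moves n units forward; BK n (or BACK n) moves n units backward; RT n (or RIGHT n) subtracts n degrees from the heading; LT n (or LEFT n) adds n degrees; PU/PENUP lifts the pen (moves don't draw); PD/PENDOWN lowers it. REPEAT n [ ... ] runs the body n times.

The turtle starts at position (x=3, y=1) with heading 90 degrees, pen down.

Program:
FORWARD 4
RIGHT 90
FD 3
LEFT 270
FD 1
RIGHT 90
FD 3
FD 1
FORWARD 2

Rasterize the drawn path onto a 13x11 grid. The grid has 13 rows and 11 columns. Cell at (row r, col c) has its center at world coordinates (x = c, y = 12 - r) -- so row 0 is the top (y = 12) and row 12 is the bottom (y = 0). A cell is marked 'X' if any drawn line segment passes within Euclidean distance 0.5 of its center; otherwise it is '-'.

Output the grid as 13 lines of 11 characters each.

Answer: -----------
-----------
-----------
-----------
-----------
-----------
-----------
---XXXX----
XXXXXXX----
---X-------
---X-------
---X-------
-----------

Derivation:
Segment 0: (3,1) -> (3,5)
Segment 1: (3,5) -> (6,5)
Segment 2: (6,5) -> (6,4)
Segment 3: (6,4) -> (3,4)
Segment 4: (3,4) -> (2,4)
Segment 5: (2,4) -> (0,4)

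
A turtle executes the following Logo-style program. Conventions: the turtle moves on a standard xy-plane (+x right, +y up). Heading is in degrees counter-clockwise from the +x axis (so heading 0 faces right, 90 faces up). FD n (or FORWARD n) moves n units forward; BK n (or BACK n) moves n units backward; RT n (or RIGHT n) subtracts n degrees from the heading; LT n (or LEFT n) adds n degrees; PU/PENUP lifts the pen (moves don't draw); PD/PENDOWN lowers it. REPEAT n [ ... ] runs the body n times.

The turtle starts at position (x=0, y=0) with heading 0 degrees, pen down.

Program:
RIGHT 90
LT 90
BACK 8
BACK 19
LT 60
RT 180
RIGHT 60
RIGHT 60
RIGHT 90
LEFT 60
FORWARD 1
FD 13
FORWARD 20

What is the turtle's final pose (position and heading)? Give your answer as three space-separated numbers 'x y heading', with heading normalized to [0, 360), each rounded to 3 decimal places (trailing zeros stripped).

Executing turtle program step by step:
Start: pos=(0,0), heading=0, pen down
RT 90: heading 0 -> 270
LT 90: heading 270 -> 0
BK 8: (0,0) -> (-8,0) [heading=0, draw]
BK 19: (-8,0) -> (-27,0) [heading=0, draw]
LT 60: heading 0 -> 60
RT 180: heading 60 -> 240
RT 60: heading 240 -> 180
RT 60: heading 180 -> 120
RT 90: heading 120 -> 30
LT 60: heading 30 -> 90
FD 1: (-27,0) -> (-27,1) [heading=90, draw]
FD 13: (-27,1) -> (-27,14) [heading=90, draw]
FD 20: (-27,14) -> (-27,34) [heading=90, draw]
Final: pos=(-27,34), heading=90, 5 segment(s) drawn

Answer: -27 34 90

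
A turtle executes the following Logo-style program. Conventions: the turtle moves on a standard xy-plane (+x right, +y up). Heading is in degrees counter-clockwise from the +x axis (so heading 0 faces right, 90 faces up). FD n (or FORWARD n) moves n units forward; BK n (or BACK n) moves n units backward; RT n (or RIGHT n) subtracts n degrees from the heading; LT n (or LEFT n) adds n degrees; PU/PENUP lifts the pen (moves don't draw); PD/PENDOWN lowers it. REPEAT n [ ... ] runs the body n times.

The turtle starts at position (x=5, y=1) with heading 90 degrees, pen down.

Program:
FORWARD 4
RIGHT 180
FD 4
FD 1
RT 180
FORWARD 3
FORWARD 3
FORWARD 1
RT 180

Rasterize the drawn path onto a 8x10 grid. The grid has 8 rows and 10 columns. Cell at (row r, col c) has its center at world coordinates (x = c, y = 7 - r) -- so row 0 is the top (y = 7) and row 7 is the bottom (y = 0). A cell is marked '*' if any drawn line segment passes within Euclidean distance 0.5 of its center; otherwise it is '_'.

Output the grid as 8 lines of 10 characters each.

Answer: _____*____
_____*____
_____*____
_____*____
_____*____
_____*____
_____*____
_____*____

Derivation:
Segment 0: (5,1) -> (5,5)
Segment 1: (5,5) -> (5,1)
Segment 2: (5,1) -> (5,0)
Segment 3: (5,0) -> (5,3)
Segment 4: (5,3) -> (5,6)
Segment 5: (5,6) -> (5,7)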